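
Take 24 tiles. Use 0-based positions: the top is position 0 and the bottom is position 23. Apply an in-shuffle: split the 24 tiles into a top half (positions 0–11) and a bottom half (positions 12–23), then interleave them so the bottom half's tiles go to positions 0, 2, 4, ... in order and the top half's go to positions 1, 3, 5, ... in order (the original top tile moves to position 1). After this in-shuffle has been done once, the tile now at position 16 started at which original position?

20

Work backwards from position 16, undoing one in-shuffle at a time:
16 ← 20
So the tile now at position 16 started at position 20.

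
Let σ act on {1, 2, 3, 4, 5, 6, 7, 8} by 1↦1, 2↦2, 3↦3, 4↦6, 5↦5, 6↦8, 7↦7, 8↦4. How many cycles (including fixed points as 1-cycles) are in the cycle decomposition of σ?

Cycle decomposition: (1) (2) (3) (4 6 8) (5) (7).
6 cycles.

6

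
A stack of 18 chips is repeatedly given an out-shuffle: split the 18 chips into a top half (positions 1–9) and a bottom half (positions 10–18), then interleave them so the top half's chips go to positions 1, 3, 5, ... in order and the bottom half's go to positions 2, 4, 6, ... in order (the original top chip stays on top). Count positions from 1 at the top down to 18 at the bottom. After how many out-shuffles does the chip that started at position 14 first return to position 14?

Follow position 14 under repeated out-shuffles:
14 → 10 → 2 → 3 → 5 → 9 → 17 → 16 → 14
It first returns after 8 out-shuffles.

8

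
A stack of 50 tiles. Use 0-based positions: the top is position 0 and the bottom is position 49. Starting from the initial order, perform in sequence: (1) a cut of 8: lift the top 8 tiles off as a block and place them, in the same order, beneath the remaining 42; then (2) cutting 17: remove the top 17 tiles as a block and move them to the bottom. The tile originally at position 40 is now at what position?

15

Track the tile from position 40 forward through each operation:
  after op 1 (cut 8): 40 → 32
  after op 2 (cut 17): 32 → 15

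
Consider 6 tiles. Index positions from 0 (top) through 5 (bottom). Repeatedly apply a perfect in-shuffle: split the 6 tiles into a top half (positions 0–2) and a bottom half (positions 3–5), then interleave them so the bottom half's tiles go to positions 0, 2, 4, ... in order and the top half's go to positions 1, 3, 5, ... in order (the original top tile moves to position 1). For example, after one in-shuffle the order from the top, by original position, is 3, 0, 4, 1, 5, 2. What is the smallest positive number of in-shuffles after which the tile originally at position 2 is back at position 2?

3

Follow position 2 under repeated in-shuffles:
2 → 5 → 4 → 2
It first returns after 3 in-shuffles.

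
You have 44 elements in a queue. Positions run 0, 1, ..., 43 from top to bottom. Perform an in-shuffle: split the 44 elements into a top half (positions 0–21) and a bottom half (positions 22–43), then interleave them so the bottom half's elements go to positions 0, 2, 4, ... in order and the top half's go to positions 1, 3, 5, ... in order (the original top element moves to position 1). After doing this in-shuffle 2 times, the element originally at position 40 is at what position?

Track the element's position through each in-shuffle:
40 → 36 → 28

28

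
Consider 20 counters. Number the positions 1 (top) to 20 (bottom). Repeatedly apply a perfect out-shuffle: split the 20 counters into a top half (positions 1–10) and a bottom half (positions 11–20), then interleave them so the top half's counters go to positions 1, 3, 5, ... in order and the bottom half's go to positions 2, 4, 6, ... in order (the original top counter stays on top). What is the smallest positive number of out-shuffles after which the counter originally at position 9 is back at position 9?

18

Follow position 9 under repeated out-shuffles:
9 → 17 → 14 → 8 → 15 → 10 → 19 → 18 → 16 → 12 → 4 → 7 → 13 → 6 → 11 → 2 → 3 → 5 → 9
It first returns after 18 out-shuffles.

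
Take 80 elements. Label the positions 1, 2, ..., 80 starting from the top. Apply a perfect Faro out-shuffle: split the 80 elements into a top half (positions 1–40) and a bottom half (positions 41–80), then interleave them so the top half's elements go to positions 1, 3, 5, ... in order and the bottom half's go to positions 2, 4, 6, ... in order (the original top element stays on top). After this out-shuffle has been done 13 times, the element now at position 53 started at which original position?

12

Work backwards from position 53, undoing one out-shuffle at a time:
53 ← 27 ← 14 ← 47 ← 24 ← ... ← 12 (13 steps).
So the element now at position 53 started at position 12.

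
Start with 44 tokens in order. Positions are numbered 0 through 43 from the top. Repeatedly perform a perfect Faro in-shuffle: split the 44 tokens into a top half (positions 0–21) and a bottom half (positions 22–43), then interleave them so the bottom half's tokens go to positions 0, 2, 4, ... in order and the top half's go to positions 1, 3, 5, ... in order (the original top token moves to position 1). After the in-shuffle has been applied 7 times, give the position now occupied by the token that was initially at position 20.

Track the token's position through each in-shuffle:
20 → 41 → 38 → 32 → 20 → 41 → 38 → 32

32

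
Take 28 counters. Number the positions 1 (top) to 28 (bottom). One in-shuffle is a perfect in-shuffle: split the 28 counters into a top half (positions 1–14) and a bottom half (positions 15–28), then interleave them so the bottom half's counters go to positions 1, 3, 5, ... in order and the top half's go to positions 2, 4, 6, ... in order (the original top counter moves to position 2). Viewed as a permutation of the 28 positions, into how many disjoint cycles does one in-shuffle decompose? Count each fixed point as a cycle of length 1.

1

Trace each unvisited position around until it returns:
(1 2 4 8 16 3 ... len 28)
1 cycle in total.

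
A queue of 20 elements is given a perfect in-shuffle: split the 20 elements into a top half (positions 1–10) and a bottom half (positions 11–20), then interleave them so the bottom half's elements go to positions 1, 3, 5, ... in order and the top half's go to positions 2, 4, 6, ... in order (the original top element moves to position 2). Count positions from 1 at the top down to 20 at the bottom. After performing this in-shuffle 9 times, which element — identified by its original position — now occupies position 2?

16

Work backwards from position 2, undoing one in-shuffle at a time:
2 ← 1 ← 11 ← 16 ← 8 ← 4 ← 2 ← 1 ← 11 ← 16
So the element now at position 2 started at position 16.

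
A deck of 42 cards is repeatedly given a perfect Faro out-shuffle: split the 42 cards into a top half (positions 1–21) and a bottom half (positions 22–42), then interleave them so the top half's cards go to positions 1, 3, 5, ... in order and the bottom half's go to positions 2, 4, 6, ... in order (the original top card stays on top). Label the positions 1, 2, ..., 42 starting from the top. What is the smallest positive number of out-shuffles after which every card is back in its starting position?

20

The out-shuffle permutes the 42 positions with cycle lengths [1, 1, 20, 20].
Every card is home exactly when every cycle has completed a whole number of laps, i.e. after lcm(1, 20) = 20 out-shuffles.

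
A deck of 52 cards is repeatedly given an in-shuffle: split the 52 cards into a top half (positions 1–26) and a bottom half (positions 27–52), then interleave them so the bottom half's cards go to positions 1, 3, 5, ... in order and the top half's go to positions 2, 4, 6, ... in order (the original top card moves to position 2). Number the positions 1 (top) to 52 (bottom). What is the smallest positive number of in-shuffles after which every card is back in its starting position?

The in-shuffle permutes the 52 positions with cycle lengths [52].
Every card is home exactly when every cycle has completed a whole number of laps, i.e. after lcm(52) = 52 in-shuffles.

52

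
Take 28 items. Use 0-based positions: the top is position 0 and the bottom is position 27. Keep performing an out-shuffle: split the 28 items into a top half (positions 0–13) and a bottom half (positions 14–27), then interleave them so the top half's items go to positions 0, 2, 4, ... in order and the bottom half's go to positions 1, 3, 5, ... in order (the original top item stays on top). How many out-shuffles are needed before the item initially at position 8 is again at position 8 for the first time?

Follow position 8 under repeated out-shuffles:
8 → 16 → 5 → 10 → 20 → 13 → 26 → 25 → 23 → 19 → 11 → 22 → 17 → 7 → 14 → 1 → 2 → 4 → 8
It first returns after 18 out-shuffles.

18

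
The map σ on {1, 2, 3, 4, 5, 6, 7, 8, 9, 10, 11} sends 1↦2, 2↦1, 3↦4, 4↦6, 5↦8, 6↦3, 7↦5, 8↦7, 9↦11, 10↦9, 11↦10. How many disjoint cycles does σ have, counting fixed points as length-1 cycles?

Cycle decomposition: (1 2) (3 4 6) (5 8 7) (9 11 10).
4 cycles.

4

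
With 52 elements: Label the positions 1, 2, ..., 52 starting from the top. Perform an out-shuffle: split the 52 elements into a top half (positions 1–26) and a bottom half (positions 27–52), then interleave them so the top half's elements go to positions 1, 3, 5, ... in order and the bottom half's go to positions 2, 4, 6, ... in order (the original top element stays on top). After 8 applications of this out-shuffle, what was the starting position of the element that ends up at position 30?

Work backwards from position 30, undoing one out-shuffle at a time:
30 ← 41 ← 21 ← 11 ← 6 ← 29 ← 15 ← 8 ← 30
So the element now at position 30 started at position 30.

30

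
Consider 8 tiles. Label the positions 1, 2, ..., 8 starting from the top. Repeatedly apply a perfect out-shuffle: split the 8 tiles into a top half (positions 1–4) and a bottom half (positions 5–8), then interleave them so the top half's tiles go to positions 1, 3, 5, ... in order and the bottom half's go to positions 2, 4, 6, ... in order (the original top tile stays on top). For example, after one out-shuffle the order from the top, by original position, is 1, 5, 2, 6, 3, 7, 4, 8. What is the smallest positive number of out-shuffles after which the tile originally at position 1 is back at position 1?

1

Position 1 is fixed by the out-shuffle; it is already back after 1 application.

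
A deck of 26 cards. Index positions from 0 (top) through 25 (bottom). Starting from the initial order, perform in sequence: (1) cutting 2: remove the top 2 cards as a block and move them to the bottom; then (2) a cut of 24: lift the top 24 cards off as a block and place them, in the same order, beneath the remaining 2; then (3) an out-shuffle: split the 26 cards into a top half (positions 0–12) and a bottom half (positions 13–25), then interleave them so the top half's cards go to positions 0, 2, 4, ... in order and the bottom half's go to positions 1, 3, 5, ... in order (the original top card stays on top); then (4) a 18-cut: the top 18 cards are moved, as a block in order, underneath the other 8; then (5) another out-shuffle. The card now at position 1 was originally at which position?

15

Undo the operations in reverse order, starting from position 1:
  undo op 5 (out-shuffle, from bottom half): 1 ← 13
  undo op 4 (cut 18): 13 ← 5
  undo op 3 (out-shuffle, from bottom half): 5 ← 15
  undo op 2 (cut 24): 15 ← 13
  undo op 1 (cut 2): 13 ← 15
So the card at position 1 came from original position 15.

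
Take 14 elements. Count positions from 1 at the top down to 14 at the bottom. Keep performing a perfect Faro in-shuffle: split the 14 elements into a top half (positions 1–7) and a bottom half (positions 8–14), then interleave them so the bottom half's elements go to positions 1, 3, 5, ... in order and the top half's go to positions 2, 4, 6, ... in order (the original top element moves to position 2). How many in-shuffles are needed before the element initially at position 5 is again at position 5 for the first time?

2

Follow position 5 under repeated in-shuffles:
5 → 10 → 5
It first returns after 2 in-shuffles.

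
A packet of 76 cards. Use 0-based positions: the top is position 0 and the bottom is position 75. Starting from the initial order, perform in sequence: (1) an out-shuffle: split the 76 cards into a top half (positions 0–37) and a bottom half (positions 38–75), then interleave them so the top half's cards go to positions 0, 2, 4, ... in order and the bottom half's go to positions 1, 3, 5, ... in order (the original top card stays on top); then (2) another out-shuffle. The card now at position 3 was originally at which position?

57

Undo the operations in reverse order, starting from position 3:
  undo op 2 (out-shuffle, from bottom half): 3 ← 39
  undo op 1 (out-shuffle, from bottom half): 39 ← 57
So the card at position 3 came from original position 57.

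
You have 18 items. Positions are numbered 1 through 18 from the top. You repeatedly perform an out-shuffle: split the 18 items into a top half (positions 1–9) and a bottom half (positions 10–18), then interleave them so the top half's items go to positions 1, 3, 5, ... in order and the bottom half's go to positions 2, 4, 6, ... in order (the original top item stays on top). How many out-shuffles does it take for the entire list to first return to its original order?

8

The out-shuffle permutes the 18 positions with cycle lengths [1, 1, 8, 8].
Every item is home exactly when every cycle has completed a whole number of laps, i.e. after lcm(1, 8) = 8 out-shuffles.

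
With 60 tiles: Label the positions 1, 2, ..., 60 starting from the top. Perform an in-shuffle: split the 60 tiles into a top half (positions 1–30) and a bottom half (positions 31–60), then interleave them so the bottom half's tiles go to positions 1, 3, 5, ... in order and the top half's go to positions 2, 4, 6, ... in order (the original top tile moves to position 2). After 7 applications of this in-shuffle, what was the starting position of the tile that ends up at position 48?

Work backwards from position 48, undoing one in-shuffle at a time:
48 ← 24 ← 12 ← 6 ← 3 ← 32 ← 16 ← 8
So the tile now at position 48 started at position 8.

8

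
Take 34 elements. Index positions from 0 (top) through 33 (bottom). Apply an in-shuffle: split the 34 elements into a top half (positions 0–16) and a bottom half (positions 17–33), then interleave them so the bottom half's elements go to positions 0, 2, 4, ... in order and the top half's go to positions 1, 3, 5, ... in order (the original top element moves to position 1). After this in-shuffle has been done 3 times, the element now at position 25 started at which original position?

Work backwards from position 25, undoing one in-shuffle at a time:
25 ← 12 ← 23 ← 11
So the element now at position 25 started at position 11.

11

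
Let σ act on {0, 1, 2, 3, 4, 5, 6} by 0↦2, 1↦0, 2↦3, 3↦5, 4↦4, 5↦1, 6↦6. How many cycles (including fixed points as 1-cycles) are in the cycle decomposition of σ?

3

Cycle decomposition: (0 2 3 5 1) (4) (6).
3 cycles.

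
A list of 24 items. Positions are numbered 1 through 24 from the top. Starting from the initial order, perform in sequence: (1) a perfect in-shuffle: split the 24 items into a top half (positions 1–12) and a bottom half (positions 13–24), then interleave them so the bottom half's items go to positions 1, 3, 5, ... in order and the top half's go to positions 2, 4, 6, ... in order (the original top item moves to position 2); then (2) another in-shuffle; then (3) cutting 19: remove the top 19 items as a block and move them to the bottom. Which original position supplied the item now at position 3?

18

Undo the operations in reverse order, starting from position 3:
  undo op 3 (cut 19): 3 ← 22
  undo op 2 (in-shuffle, from top half): 22 ← 11
  undo op 1 (in-shuffle, from bottom half): 11 ← 18
So the item at position 3 came from original position 18.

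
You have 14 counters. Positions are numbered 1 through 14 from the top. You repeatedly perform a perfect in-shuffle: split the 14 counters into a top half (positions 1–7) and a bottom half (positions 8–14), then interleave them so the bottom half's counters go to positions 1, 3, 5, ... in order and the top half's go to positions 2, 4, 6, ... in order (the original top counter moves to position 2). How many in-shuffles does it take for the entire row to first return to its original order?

The in-shuffle permutes the 14 positions with cycle lengths [2, 4, 4, 4].
Every counter is home exactly when every cycle has completed a whole number of laps, i.e. after lcm(2, 4) = 4 in-shuffles.

4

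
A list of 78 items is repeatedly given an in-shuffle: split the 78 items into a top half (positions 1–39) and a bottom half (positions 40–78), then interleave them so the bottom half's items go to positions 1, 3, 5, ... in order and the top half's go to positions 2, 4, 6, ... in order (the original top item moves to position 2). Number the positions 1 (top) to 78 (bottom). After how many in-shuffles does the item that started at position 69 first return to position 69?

39

Follow position 69 under repeated in-shuffles:
69 → 59 → 39 → 78 → 77 → 75 → 71 → 63 → ... → 69 (length 39)
It first returns after 39 in-shuffles.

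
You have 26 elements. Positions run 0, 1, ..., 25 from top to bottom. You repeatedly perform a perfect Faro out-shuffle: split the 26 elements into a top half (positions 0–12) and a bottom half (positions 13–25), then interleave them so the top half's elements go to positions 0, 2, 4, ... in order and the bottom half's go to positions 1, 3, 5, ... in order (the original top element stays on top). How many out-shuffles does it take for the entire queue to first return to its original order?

20

The out-shuffle permutes the 26 positions with cycle lengths [1, 1, 4, 20].
Every element is home exactly when every cycle has completed a whole number of laps, i.e. after lcm(1, 4, 20) = 20 out-shuffles.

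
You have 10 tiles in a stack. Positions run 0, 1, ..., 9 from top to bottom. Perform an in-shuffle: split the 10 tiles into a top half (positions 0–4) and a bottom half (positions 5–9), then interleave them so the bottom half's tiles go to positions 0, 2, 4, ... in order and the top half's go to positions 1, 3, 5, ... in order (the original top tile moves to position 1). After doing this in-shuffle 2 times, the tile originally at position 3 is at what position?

Track the tile's position through each in-shuffle:
3 → 7 → 4

4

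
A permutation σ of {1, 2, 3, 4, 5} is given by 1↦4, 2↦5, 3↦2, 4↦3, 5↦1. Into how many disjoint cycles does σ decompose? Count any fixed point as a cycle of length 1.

Cycle decomposition: (1 4 3 2 5).
1 cycle.

1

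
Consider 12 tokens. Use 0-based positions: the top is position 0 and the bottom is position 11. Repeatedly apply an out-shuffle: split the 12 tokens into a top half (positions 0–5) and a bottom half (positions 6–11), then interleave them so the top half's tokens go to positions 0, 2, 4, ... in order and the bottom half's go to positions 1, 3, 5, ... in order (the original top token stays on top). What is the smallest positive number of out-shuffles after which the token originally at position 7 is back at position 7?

Follow position 7 under repeated out-shuffles:
7 → 3 → 6 → 1 → 2 → 4 → 8 → 5 → 10 → 9 → 7
It first returns after 10 out-shuffles.

10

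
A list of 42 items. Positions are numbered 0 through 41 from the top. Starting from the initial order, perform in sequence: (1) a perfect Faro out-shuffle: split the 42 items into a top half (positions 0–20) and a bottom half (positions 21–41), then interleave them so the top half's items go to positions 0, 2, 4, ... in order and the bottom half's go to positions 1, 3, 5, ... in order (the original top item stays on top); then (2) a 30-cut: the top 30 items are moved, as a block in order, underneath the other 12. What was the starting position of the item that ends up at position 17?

23

Undo the operations in reverse order, starting from position 17:
  undo op 2 (cut 30): 17 ← 5
  undo op 1 (out-shuffle, from bottom half): 5 ← 23
So the item at position 17 came from original position 23.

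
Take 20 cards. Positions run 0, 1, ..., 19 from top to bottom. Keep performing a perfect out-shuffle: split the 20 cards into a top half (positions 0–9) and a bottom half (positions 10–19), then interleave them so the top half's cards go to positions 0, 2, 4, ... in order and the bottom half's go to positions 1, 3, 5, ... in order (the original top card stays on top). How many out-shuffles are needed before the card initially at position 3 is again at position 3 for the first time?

18

Follow position 3 under repeated out-shuffles:
3 → 6 → 12 → 5 → 10 → 1 → 2 → 4 → 8 → 16 → 13 → 7 → 14 → 9 → 18 → 17 → 15 → 11 → 3
It first returns after 18 out-shuffles.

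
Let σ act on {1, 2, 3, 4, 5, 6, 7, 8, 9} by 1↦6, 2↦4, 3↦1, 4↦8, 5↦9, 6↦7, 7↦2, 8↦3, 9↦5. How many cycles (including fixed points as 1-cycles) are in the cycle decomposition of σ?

2

Cycle decomposition: (1 6 7 2 4 8 3) (5 9).
2 cycles.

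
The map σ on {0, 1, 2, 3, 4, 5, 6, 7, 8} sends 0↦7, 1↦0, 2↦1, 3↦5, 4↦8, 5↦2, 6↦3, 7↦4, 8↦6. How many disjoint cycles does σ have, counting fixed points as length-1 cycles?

1

Cycle decomposition: (0 7 4 8 6 3 5 2 1).
1 cycle.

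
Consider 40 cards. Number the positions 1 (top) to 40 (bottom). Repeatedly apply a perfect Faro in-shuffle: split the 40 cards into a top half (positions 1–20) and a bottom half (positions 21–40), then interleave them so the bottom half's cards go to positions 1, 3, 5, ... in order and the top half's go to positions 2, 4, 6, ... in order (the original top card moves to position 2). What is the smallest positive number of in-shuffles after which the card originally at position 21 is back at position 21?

Follow position 21 under repeated in-shuffles:
21 → 1 → 2 → 4 → 8 → 16 → 32 → 23 → 5 → 10 → 20 → 40 → 39 → 37 → 33 → 25 → 9 → 18 → 36 → 31 → 21
It first returns after 20 in-shuffles.

20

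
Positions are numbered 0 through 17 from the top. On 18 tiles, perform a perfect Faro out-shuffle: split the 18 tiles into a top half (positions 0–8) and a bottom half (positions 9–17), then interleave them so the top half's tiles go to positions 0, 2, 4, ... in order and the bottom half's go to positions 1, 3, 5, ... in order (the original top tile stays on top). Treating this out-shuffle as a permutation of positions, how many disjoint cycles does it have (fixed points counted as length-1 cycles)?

Trace each unvisited position around until it returns:
(0) (1 2 4 8 16 15 13 9) (3 6 12 7 14 11 5 10) (17)
4 cycles in total.

4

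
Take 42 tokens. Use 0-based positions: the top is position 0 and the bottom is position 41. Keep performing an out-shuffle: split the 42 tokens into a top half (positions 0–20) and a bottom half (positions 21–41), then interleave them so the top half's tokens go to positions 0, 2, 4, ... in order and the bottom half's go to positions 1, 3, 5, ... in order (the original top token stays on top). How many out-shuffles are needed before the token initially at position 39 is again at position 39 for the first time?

Follow position 39 under repeated out-shuffles:
39 → 37 → 33 → 25 → 9 → 18 → 36 → 31 → 21 → 1 → 2 → 4 → 8 → 16 → 32 → 23 → 5 → 10 → 20 → 40 → 39
It first returns after 20 out-shuffles.

20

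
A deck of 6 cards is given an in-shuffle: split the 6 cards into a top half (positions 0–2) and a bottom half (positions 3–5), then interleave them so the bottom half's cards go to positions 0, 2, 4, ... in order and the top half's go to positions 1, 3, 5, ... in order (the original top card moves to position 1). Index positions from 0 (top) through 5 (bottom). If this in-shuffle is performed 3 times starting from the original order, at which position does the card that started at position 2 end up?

2

Track the card's position through each in-shuffle:
2 → 5 → 4 → 2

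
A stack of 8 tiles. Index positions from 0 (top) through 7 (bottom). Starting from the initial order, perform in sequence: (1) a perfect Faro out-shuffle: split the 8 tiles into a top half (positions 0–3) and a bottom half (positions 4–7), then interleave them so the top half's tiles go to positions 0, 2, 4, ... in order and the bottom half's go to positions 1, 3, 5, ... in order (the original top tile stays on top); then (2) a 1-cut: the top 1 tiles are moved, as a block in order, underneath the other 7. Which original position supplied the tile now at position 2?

5

Undo the operations in reverse order, starting from position 2:
  undo op 2 (cut 1): 2 ← 3
  undo op 1 (out-shuffle, from bottom half): 3 ← 5
So the tile at position 2 came from original position 5.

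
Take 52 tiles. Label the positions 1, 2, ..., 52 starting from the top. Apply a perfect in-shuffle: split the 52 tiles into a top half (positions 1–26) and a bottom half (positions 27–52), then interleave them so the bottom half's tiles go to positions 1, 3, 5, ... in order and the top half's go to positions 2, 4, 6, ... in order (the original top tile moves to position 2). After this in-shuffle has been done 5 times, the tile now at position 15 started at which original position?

Work backwards from position 15, undoing one in-shuffle at a time:
15 ← 34 ← 17 ← 35 ← 44 ← 22
So the tile now at position 15 started at position 22.

22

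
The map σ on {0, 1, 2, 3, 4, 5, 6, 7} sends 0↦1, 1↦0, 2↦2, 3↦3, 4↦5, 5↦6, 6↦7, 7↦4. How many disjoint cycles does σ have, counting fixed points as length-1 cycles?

Cycle decomposition: (0 1) (2) (3) (4 5 6 7).
4 cycles.

4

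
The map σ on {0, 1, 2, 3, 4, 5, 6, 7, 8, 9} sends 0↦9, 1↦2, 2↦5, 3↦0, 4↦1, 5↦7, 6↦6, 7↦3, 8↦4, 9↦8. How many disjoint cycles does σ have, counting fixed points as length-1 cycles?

2

Cycle decomposition: (0 9 8 4 1 2 5 7 3) (6).
2 cycles.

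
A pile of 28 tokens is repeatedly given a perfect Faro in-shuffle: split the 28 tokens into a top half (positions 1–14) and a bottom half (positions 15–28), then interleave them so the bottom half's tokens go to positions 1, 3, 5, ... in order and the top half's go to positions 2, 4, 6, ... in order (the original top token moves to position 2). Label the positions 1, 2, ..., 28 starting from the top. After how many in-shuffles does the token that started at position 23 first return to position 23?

28

Follow position 23 under repeated in-shuffles:
23 → 17 → 5 → 10 → 20 → 11 → 22 → 15 → ... → 23 (length 28)
It first returns after 28 in-shuffles.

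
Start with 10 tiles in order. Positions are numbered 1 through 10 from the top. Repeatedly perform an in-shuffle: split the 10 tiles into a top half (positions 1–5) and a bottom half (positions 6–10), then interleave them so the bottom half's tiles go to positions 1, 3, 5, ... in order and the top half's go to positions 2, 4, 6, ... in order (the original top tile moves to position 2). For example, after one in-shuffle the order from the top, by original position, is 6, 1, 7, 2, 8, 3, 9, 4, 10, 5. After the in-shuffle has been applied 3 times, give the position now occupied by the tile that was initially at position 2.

5

Track the tile's position through each in-shuffle:
2 → 4 → 8 → 5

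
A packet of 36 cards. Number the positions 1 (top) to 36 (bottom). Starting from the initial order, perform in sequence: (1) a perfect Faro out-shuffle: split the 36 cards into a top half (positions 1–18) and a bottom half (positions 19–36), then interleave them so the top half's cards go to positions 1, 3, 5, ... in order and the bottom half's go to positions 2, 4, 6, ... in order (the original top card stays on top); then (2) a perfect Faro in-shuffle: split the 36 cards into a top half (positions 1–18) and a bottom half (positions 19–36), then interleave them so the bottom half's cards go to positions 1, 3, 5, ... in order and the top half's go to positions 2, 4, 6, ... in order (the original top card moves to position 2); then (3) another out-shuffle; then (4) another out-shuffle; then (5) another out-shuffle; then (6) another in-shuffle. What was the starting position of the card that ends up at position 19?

Undo the operations in reverse order, starting from position 19:
  undo op 6 (in-shuffle, from bottom half): 19 ← 28
  undo op 5 (out-shuffle, from bottom half): 28 ← 32
  undo op 4 (out-shuffle, from bottom half): 32 ← 34
  undo op 3 (out-shuffle, from bottom half): 34 ← 35
  undo op 2 (in-shuffle, from bottom half): 35 ← 36
  undo op 1 (out-shuffle, from bottom half): 36 ← 36
So the card at position 19 came from original position 36.

36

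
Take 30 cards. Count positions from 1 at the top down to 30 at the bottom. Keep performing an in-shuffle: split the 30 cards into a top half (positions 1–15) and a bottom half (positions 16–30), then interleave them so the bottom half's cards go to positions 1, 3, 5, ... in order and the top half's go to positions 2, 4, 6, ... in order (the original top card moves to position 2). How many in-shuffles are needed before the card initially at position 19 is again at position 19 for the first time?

5

Follow position 19 under repeated in-shuffles:
19 → 7 → 14 → 28 → 25 → 19
It first returns after 5 in-shuffles.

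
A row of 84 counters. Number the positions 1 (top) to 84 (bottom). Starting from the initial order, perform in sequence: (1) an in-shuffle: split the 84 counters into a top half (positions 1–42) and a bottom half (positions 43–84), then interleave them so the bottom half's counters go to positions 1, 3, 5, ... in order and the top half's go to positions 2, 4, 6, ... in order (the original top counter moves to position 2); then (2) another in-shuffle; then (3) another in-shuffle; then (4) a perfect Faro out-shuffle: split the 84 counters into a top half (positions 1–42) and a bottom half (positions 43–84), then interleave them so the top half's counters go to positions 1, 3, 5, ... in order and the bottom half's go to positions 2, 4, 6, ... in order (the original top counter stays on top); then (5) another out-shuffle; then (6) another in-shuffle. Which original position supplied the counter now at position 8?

Undo the operations in reverse order, starting from position 8:
  undo op 6 (in-shuffle, from top half): 8 ← 4
  undo op 5 (out-shuffle, from bottom half): 4 ← 44
  undo op 4 (out-shuffle, from bottom half): 44 ← 64
  undo op 3 (in-shuffle, from top half): 64 ← 32
  undo op 2 (in-shuffle, from top half): 32 ← 16
  undo op 1 (in-shuffle, from top half): 16 ← 8
So the counter at position 8 came from original position 8.

8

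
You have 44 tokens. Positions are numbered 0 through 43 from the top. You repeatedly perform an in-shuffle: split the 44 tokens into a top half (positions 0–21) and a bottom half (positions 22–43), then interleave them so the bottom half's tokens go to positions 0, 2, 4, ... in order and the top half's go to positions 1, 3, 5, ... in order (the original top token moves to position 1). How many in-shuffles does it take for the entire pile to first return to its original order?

The in-shuffle permutes the 44 positions with cycle lengths [2, 4, 4, 4, 6, 12, 12].
Every token is home exactly when every cycle has completed a whole number of laps, i.e. after lcm(2, 4, 6, 12) = 12 in-shuffles.

12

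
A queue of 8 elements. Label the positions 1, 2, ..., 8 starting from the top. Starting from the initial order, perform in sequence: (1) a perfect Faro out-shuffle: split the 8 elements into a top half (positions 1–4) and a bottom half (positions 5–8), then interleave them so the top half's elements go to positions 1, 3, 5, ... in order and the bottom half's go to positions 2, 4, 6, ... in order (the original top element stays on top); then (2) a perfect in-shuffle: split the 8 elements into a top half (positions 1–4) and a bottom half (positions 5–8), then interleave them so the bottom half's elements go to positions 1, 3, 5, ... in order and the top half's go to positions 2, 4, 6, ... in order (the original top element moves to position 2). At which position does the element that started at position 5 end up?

4

Track the element from position 5 forward through each operation:
  after op 1 (out-shuffle): 5 → 2
  after op 2 (in-shuffle): 2 → 4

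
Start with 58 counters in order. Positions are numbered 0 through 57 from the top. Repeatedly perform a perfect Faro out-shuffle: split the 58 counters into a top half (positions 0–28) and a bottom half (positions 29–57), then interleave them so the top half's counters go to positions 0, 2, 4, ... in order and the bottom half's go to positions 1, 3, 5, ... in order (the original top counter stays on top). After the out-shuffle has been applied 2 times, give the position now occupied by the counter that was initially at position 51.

Track the counter's position through each out-shuffle:
51 → 45 → 33

33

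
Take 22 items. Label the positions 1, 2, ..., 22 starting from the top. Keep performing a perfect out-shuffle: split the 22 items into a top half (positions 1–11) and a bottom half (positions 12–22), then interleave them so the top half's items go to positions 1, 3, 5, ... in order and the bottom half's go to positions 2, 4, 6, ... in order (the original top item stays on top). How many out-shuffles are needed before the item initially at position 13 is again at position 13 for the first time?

3

Follow position 13 under repeated out-shuffles:
13 → 4 → 7 → 13
It first returns after 3 out-shuffles.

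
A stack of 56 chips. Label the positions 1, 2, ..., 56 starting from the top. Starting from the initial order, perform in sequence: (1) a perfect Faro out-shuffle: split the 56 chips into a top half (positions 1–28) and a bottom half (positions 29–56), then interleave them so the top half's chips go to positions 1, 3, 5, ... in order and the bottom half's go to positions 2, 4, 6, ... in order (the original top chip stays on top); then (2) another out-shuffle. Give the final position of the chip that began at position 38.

Track the chip from position 38 forward through each operation:
  after op 1 (out-shuffle): 38 → 20
  after op 2 (out-shuffle): 20 → 39

39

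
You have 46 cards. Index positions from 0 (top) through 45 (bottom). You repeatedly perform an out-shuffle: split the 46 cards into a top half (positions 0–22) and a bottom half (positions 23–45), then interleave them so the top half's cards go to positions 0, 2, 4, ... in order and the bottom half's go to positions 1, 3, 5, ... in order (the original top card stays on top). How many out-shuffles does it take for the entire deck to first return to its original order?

The out-shuffle permutes the 46 positions with cycle lengths [1, 1, 2, 4, 4, 4, 6, 12, 12].
Every card is home exactly when every cycle has completed a whole number of laps, i.e. after lcm(1, 2, 4, 6, 12) = 12 out-shuffles.

12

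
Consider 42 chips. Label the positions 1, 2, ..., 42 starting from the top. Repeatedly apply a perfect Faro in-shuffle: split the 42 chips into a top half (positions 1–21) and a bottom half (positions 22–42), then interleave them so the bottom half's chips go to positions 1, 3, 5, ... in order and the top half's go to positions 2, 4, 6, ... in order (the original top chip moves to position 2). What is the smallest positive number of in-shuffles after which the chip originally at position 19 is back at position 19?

14

Follow position 19 under repeated in-shuffles:
19 → 38 → 33 → 23 → 3 → 6 → 12 → 24 → 5 → 10 → 20 → 40 → 37 → 31 → 19
It first returns after 14 in-shuffles.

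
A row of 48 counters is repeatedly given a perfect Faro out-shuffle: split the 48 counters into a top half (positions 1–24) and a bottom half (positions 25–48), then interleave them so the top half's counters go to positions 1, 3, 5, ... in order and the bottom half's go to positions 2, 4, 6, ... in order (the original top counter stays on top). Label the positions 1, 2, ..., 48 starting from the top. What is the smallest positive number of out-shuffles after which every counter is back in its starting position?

The out-shuffle permutes the 48 positions with cycle lengths [1, 1, 23, 23].
Every counter is home exactly when every cycle has completed a whole number of laps, i.e. after lcm(1, 23) = 23 out-shuffles.

23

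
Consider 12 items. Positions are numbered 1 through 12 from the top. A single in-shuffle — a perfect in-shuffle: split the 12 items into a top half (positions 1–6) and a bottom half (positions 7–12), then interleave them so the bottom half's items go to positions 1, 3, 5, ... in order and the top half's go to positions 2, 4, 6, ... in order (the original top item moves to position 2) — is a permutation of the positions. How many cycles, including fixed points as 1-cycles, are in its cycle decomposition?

1

Trace each unvisited position around until it returns:
(1 2 4 8 3 6 ... len 12)
1 cycle in total.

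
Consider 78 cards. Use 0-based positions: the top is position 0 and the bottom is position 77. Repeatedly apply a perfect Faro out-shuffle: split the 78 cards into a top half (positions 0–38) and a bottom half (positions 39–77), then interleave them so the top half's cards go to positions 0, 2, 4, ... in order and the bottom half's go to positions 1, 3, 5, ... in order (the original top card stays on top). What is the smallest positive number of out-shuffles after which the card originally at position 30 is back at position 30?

30

Follow position 30 under repeated out-shuffles:
30 → 60 → 43 → 9 → 18 → 36 → 72 → 67 → ... → 30 (length 30)
It first returns after 30 out-shuffles.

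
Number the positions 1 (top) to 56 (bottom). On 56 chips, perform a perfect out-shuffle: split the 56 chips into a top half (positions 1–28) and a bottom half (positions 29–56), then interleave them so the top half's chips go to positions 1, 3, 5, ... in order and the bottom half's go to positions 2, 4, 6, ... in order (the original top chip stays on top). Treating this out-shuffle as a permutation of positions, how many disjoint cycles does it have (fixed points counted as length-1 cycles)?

6

Trace each unvisited position around until it returns:
(1) (2 3 5 9 17 33 ... len 20) (4 7 13 25 49 42 ... len 20) (6 11 21 41 26 51 46 36 16 31) (12 23 45 34) (56)
6 cycles in total.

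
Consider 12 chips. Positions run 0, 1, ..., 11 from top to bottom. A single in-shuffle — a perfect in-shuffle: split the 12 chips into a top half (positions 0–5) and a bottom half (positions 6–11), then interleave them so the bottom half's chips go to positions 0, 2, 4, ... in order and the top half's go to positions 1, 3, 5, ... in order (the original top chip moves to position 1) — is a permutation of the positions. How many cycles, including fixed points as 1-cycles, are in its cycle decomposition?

1

Trace each unvisited position around until it returns:
(0 1 3 7 2 5 ... len 12)
1 cycle in total.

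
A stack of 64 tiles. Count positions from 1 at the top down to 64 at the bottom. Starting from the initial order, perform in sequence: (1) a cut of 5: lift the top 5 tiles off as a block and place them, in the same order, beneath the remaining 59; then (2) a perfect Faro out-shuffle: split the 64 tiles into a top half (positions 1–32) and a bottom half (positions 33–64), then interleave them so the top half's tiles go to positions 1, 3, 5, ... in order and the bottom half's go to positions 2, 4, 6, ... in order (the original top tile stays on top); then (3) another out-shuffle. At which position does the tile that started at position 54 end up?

4

Track the tile from position 54 forward through each operation:
  after op 1 (cut 5): 54 → 49
  after op 2 (out-shuffle): 49 → 34
  after op 3 (out-shuffle): 34 → 4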